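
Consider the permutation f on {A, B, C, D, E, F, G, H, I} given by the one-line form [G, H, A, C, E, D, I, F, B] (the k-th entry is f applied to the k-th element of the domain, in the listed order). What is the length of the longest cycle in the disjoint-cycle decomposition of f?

Decomposing into disjoint cycles gives (A, G, I, B, H, F, D, C); the longest has length 8.

8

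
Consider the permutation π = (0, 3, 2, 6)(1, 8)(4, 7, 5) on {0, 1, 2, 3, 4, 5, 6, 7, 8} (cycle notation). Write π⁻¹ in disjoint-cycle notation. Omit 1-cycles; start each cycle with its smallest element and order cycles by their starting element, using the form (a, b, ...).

(0, 6, 2, 3)(1, 8)(4, 5, 7)

The inverse reverses each cycle.
Reversing each cycle of π and rotating so the smallest element leads gives (0, 6, 2, 3)(1, 8)(4, 5, 7).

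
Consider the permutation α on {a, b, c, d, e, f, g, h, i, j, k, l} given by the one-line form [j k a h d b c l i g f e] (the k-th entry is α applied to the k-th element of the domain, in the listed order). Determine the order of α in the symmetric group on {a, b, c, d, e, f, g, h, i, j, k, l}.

Decomposing into disjoint cycles gives cycle lengths 4, 4, 3, 1.
The order is lcm(4, 4, 3) = 12.

12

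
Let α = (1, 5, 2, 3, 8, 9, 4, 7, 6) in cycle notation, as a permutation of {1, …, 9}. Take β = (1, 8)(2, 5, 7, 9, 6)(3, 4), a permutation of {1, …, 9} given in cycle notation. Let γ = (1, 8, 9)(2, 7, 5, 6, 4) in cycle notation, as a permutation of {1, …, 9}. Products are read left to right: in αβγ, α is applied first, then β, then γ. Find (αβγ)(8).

4

Apply the permutations in order: α(8) = 9, then β(9) = 6, then γ(6) = 4. So (αβγ)(8) = 4.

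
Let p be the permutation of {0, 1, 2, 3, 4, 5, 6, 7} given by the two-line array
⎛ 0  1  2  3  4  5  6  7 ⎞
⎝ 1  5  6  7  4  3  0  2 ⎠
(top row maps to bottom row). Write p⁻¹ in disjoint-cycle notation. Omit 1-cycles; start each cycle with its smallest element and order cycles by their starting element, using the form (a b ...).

The cycle decomposition of p is (0 1 5 3 7 2 6).
Reversing each cycle (and rotating so the smallest element leads) gives p⁻¹ = (0 6 2 7 3 5 1).

(0 6 2 7 3 5 1)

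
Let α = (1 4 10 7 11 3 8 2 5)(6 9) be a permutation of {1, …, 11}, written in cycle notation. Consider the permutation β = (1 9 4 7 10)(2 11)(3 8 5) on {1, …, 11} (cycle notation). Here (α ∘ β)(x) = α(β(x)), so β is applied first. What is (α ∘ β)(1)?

6

First apply β: β(1) = 9, then α(9) = 6. Thus (α ∘ β)(1) = 6.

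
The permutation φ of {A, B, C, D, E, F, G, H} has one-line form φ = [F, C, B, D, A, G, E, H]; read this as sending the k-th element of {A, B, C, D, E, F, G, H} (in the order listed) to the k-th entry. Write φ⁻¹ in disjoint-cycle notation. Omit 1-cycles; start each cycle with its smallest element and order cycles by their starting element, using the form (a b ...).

The cycle decomposition of φ is (A F G E)(B C).
Reversing each cycle (and rotating so the smallest element leads) gives φ⁻¹ = (A E G F)(B C).

(A E G F)(B C)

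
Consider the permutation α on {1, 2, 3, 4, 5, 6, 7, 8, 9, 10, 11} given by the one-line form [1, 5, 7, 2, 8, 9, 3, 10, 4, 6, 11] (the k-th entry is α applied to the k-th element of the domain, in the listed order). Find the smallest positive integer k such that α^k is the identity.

The disjoint-cycle form of α has cycle lengths 7, 2, 1, 1.
The order of α is the least common multiple of its cycle lengths: lcm(7, 2) = 14.

14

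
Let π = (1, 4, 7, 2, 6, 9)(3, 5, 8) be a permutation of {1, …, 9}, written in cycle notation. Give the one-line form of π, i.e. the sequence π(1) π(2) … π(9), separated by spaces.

4 6 5 7 8 9 2 3 1

Each element maps to the next entry in its cycle (wrapping to the front): 1↦4, 2↦6, 3↦5, 4↦7, 5↦8, 6↦9, 7↦2, 8↦3, 9↦1.
So the one-line form is 4 6 5 7 8 9 2 3 1.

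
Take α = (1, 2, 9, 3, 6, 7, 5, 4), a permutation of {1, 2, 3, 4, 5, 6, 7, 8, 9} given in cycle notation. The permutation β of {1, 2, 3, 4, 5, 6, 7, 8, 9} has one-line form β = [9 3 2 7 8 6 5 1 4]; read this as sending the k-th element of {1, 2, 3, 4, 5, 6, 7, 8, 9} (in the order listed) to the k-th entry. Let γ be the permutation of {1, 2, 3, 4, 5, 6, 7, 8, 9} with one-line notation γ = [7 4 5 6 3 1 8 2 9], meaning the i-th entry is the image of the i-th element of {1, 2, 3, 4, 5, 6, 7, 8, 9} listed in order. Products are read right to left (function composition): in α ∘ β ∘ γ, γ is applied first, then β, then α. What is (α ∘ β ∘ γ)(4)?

(α ∘ β ∘ γ)(4) = α(β(γ(4))). γ(4) = 6, then β(6) = 6, then α(6) = 7, so the result is 7.

7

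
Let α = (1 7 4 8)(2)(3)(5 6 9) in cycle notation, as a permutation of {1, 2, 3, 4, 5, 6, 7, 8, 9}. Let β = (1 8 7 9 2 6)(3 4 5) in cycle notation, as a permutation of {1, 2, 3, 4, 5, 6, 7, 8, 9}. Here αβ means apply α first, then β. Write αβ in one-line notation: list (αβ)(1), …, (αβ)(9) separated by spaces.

9 6 4 7 1 2 5 8 3

(αβ)(x) = β(α(x)). Computing each image: β(α(1)) = β(7) = 9, β(α(2)) = β(2) = 6, β(α(3)) = β(3) = 4, β(α(4)) = β(8) = 7, β(α(5)) = β(6) = 1, β(α(6)) = β(9) = 2, β(α(7)) = β(4) = 5, β(α(8)) = β(1) = 8, β(α(9)) = β(5) = 3.
Hence αβ = [9 6 4 7 1 2 5 8 3].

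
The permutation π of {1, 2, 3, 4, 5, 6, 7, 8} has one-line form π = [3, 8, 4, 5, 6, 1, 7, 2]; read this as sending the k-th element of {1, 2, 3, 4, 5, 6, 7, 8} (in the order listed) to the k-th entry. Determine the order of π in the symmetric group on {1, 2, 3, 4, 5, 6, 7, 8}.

10

The disjoint-cycle form of π has cycle lengths 5, 2, 1.
Since disjoint cycles commute, ord(π) = lcm(5, 2) = 10.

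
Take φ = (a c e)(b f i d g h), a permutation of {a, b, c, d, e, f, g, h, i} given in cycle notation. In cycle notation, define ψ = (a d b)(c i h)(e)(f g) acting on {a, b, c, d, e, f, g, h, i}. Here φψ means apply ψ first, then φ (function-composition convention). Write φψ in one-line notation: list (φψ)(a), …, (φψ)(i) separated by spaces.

(φψ)(x) = φ(ψ(x)). Computing each image: φ(ψ(a)) = φ(d) = g, φ(ψ(b)) = φ(a) = c, φ(ψ(c)) = φ(i) = d, φ(ψ(d)) = φ(b) = f, φ(ψ(e)) = φ(e) = a, φ(ψ(f)) = φ(g) = h, φ(ψ(g)) = φ(f) = i, φ(ψ(h)) = φ(c) = e, φ(ψ(i)) = φ(h) = b.
Hence φψ = [g c d f a h i e b].

g c d f a h i e b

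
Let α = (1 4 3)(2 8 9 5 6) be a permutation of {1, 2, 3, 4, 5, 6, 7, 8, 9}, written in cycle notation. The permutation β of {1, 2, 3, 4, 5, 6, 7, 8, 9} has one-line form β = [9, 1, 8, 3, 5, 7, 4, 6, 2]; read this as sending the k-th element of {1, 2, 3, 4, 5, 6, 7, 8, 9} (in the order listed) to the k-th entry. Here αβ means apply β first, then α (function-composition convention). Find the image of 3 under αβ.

9

First apply β: β(3) = 8, then α(8) = 9. Thus (αβ)(3) = 9.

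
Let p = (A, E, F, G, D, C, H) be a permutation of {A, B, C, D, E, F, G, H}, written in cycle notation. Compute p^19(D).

D lies in the 7-cycle (A, E, F, G, D, C, H).
On a 7-cycle, p^7 is the identity, so p^19 = p^5 there (19 ≡ 5 mod 7).
Stepping 5 places around the cycle: D → C → H → A → E → F.

F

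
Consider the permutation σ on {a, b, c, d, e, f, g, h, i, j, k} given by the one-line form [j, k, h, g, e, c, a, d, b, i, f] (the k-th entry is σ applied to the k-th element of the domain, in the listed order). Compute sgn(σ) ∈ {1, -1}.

-1

In disjoint-cycle form the cycle lengths are 10, 1.
A cycle is odd iff its length is even; σ has 1 even-length cycle, so sgn(σ) = (−1)^1 and σ is odd.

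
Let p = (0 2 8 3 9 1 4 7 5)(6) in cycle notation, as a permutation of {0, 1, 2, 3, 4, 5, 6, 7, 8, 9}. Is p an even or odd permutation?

even

The cycle lengths are 9, 1.
A cycle is odd iff its length is even; p has 0 even-length cycles, so sgn(p) = (−1)^0 and p is even.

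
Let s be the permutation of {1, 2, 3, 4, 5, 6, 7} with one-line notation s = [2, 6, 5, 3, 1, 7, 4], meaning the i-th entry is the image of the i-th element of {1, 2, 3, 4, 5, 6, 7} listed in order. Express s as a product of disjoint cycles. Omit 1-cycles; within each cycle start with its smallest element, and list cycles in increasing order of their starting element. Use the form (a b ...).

From 1: 1 → 2 → 6 → 7 → 4 → 3 → 5 → 1, closing the cycle (1 2 6 7 4 3 5).
Continuing from each remaining unvisited element yields (1 2 6 7 4 3 5).

(1 2 6 7 4 3 5)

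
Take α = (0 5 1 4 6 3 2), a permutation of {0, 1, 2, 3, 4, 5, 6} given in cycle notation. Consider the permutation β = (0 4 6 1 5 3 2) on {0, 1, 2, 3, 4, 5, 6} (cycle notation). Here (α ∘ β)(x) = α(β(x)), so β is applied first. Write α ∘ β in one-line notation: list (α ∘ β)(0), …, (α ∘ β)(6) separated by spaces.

6 1 5 0 3 2 4

For each element, apply β then α: 0 → 4 → 6; 1 → 5 → 1; 2 → 0 → 5; 3 → 2 → 0; 4 → 6 → 3; 5 → 3 → 2; 6 → 1 → 4.
So α ∘ β in one-line form is 6 1 5 0 3 2 4.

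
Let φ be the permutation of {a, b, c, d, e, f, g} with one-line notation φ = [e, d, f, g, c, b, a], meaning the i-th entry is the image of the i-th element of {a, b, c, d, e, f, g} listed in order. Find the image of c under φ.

c is element number 3 of the domain, and entry number 3 of the one-line form is f, so φ(c) = f.

f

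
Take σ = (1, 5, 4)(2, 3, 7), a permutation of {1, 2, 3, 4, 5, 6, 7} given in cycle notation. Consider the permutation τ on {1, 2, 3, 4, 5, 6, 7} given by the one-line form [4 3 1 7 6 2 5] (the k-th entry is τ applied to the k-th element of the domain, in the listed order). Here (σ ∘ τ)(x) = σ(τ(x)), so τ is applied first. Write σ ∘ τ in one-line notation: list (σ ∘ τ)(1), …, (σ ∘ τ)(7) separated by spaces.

(σ ∘ τ)(x) = σ(τ(x)). Computing each image: σ(τ(1)) = σ(4) = 1, σ(τ(2)) = σ(3) = 7, σ(τ(3)) = σ(1) = 5, σ(τ(4)) = σ(7) = 2, σ(τ(5)) = σ(6) = 6, σ(τ(6)) = σ(2) = 3, σ(τ(7)) = σ(5) = 4.
Hence σ ∘ τ = [1 7 5 2 6 3 4].

1 7 5 2 6 3 4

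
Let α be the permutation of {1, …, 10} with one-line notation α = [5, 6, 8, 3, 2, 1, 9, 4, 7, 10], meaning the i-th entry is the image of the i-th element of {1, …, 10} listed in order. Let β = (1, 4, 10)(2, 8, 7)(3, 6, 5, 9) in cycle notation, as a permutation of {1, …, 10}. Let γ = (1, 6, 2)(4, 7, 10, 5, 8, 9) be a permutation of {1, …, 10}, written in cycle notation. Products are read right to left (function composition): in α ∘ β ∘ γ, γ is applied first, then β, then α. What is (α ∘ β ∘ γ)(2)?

Apply the permutations in order: γ(2) = 1, then β(1) = 4, then α(4) = 3. So (α ∘ β ∘ γ)(2) = 3.

3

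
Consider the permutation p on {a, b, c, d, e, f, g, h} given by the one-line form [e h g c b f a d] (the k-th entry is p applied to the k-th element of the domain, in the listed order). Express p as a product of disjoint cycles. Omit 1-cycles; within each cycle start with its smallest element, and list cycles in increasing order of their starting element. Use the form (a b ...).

(a e b h d c g)

From a: a → e → b → h → d → c → g → a, closing the cycle (a e b h d c g).
Continuing from each remaining unvisited element yields (a e b h d c g).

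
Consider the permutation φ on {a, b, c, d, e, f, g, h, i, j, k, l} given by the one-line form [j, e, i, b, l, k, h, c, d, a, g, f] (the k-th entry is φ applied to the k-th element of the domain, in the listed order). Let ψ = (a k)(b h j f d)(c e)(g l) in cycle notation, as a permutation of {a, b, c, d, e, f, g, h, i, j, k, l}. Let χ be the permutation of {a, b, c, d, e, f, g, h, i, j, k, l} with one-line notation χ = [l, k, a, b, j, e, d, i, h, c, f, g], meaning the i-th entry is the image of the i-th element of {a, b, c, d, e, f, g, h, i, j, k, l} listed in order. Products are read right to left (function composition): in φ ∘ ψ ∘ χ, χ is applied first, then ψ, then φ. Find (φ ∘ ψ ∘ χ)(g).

e

(φ ∘ ψ ∘ χ)(g) = φ(ψ(χ(g))). χ(g) = d, then ψ(d) = b, then φ(b) = e, so the result is e.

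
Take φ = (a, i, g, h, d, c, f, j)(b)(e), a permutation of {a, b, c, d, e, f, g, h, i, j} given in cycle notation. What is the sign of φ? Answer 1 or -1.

The cycle lengths are 8, 1, 1.
A cycle is odd iff its length is even; φ has 1 even-length cycle, so sgn(φ) = (−1)^1 and φ is odd.

-1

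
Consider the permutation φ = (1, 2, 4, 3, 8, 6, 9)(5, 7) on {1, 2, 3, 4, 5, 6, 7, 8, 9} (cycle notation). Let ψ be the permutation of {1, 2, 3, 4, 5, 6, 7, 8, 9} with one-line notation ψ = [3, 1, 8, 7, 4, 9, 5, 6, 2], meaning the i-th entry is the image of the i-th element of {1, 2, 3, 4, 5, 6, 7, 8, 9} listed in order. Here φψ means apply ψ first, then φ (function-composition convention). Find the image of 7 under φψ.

First apply ψ: ψ(7) = 5, then φ(5) = 7. Thus (φψ)(7) = 7.

7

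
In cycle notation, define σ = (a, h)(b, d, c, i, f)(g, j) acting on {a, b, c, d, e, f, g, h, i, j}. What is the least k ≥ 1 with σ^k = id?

The disjoint cycles have lengths 5, 2, 2, 1.
The order of σ is the least common multiple of its cycle lengths: lcm(5, 2, 2) = 10.

10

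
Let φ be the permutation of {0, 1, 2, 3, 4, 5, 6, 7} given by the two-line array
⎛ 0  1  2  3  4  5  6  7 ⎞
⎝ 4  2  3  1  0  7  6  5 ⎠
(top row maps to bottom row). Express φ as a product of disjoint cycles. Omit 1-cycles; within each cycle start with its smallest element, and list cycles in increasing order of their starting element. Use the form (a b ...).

(0 4)(1 2 3)(5 7)

From 0: 0 → 4 → 0, closing the cycle (0 4).
Repeating from the next unused element and collecting all non-trivial cycles gives (0 4)(1 2 3)(5 7).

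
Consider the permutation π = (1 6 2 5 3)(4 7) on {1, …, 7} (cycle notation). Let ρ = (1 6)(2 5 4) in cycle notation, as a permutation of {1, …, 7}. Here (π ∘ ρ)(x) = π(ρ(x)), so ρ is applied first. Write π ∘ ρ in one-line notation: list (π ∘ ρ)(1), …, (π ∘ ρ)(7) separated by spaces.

2 3 1 5 7 6 4

Chase each element through ρ then π: 1 → 6 → 2; 2 → 5 → 3; 3 → 3 → 1; 4 → 2 → 5; 5 → 4 → 7; 6 → 1 → 6; 7 → 7 → 4.
Collecting the images, π ∘ ρ = [2 3 1 5 7 6 4].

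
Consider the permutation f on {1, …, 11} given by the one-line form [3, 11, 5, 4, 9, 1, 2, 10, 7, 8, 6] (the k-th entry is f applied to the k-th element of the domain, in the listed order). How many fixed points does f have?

1

The fixed points (elements with f(x) = x) are {4}, so there is 1.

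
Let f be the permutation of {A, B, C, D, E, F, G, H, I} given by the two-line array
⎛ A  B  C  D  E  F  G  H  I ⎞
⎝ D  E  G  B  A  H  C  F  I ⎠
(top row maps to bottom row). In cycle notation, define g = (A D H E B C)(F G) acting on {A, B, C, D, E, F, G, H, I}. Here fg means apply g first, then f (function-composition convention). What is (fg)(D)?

F

(fg)(D) = f(g(D)). g(D) = H, then f(H) = F. So (fg)(D) = F.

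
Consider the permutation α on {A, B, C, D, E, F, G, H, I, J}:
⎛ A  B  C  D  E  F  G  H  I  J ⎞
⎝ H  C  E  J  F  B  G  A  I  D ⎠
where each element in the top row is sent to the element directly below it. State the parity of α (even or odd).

odd

In disjoint-cycle form the cycle lengths are 4, 2, 2, 1, 1.
A cycle is odd iff its length is even; α has 3 even-length cycles, so sgn(α) = (−1)^3 and α is odd.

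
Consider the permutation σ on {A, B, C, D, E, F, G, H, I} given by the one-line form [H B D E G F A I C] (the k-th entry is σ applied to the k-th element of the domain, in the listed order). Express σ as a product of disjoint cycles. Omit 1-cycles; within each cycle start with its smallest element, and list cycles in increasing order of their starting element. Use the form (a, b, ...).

Start at A and follow images: A → H → I → C → D → E → G → A, giving the cycle (A, H, I, C, D, E, G).
Repeating from the next unused element and collecting all non-trivial cycles gives (A, H, I, C, D, E, G).

(A, H, I, C, D, E, G)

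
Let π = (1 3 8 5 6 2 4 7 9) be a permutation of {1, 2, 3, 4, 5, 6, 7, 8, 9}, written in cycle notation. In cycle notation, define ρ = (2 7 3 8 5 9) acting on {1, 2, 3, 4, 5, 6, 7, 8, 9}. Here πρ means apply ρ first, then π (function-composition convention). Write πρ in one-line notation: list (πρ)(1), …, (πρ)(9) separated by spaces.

For each element, apply ρ then π: 1 → 1 → 3; 2 → 7 → 9; 3 → 8 → 5; 4 → 4 → 7; 5 → 9 → 1; 6 → 6 → 2; 7 → 3 → 8; 8 → 5 → 6; 9 → 2 → 4.
So πρ in one-line form is 3 9 5 7 1 2 8 6 4.

3 9 5 7 1 2 8 6 4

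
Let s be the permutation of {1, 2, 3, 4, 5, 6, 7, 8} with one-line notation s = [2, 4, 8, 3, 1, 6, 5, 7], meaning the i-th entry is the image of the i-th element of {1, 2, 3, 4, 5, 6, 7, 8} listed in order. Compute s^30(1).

4

Tracing 1 → 2 → … returns to 1 after 7 steps, so 1 lies in a 7-cycle (1, 2, 4, 3, 8, 7, 5).
Powers repeat with period 7 on this cycle, and 30 mod 7 = 2, so s^30(1) = s^2(1).
Advancing 2 steps from 1: 1 → 2 → 4.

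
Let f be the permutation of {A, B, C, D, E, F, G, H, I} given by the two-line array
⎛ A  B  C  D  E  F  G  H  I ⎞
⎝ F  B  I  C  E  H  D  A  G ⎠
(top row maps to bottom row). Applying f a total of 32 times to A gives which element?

Tracing A → F → … returns to A after 3 steps, so A lies in a 3-cycle (A, F, H).
On a 3-cycle, f^3 is the identity, so f^32 = f^2 there (32 ≡ 2 mod 3).
Stepping 2 places around the cycle: A → F → H.

H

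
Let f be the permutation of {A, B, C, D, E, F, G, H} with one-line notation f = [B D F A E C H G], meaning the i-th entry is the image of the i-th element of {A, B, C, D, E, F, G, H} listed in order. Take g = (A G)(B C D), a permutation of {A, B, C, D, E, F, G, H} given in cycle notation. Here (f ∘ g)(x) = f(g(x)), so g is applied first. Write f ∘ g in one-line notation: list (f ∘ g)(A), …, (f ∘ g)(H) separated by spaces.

(f ∘ g)(x) = f(g(x)). Computing each image: f(g(A)) = f(G) = H, f(g(B)) = f(C) = F, f(g(C)) = f(D) = A, f(g(D)) = f(B) = D, f(g(E)) = f(E) = E, f(g(F)) = f(F) = C, f(g(G)) = f(A) = B, f(g(H)) = f(H) = G.
Hence f ∘ g = [H F A D E C B G].

H F A D E C B G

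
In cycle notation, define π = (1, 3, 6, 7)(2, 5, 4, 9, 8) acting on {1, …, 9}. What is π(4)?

Within (2, 5, 4, 9, 8), 4 ↦ 9.

9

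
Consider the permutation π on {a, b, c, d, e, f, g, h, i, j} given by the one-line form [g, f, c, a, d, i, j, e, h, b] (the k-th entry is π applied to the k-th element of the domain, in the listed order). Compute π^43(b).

Tracing b → f → … returns to b after 9 steps, so b lies in a 9-cycle (a g j b f i h e d).
Powers repeat with period 9 on this cycle, and 43 mod 9 = 7, so π^43(b) = π^7(b).
Advancing 7 steps from b: b → f → i → h → e → d → a → g.

g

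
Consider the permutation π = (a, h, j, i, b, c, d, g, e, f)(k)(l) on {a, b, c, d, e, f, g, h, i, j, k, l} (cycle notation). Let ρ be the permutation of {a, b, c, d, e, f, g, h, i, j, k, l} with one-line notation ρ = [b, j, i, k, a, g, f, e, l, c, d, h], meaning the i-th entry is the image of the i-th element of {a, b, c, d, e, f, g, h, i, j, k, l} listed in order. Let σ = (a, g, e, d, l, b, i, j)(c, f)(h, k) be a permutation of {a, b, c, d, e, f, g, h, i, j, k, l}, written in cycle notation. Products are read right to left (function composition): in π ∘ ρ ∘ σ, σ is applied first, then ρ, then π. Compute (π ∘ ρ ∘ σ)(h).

(π ∘ ρ ∘ σ)(h) = π(ρ(σ(h))). σ(h) = k, then ρ(k) = d, then π(d) = g, so the result is g.

g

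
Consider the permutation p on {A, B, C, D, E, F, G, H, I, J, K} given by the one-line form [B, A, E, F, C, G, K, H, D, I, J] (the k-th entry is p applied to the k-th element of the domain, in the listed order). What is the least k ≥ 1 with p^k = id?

Decomposing into disjoint cycles gives cycle lengths 6, 2, 2, 1.
The order is lcm(6, 2, 2) = 6.

6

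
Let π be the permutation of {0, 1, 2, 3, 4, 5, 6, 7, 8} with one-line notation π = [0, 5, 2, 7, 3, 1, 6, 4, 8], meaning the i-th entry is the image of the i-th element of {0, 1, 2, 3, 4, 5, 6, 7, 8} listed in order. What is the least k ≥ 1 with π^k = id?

Decomposing into disjoint cycles gives cycle lengths 3, 2, 1, 1, 1, 1.
Since disjoint cycles commute, ord(π) = lcm(3, 2) = 6.

6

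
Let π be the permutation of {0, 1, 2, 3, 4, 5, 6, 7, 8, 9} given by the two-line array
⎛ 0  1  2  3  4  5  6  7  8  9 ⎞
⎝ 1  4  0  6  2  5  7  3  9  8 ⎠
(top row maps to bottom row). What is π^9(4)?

Tracing 4 → 2 → … returns to 4 after 4 steps, so 4 lies in a 4-cycle (0, 1, 4, 2).
On a 4-cycle, π^4 is the identity, so π^9 = π^1 there (9 ≡ 1 mod 4).
Advancing 1 step from 4: 4 → 2.

2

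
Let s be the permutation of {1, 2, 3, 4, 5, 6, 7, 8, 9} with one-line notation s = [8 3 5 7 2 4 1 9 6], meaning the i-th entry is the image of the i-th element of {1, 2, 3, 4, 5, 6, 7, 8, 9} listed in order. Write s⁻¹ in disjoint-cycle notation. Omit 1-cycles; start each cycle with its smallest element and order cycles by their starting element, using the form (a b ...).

First write s in disjoint cycles: (1 8 9 6 4 7)(2 3 5).
The inverse reverses every cycle; in canonical form, s⁻¹ = (1 7 4 6 9 8)(2 5 3).

(1 7 4 6 9 8)(2 5 3)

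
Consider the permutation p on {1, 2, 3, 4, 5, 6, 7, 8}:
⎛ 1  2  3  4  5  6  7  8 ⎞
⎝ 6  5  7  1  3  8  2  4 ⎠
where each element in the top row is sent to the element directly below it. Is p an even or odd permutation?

In disjoint-cycle form the cycle lengths are 4, 4.
A cycle of length ℓ contributes ℓ−1 transpositions, so p is a product of 3 + 3 = 6 transpositions — even.

even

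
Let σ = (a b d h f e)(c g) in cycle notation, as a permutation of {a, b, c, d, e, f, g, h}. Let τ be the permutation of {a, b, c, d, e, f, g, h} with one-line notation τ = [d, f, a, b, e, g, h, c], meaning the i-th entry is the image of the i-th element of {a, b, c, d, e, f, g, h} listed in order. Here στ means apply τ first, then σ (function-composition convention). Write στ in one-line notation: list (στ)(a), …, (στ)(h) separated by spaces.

h e b d a c f g

(στ)(x) = σ(τ(x)). Computing each image: σ(τ(a)) = σ(d) = h, σ(τ(b)) = σ(f) = e, σ(τ(c)) = σ(a) = b, σ(τ(d)) = σ(b) = d, σ(τ(e)) = σ(e) = a, σ(τ(f)) = σ(g) = c, σ(τ(g)) = σ(h) = f, σ(τ(h)) = σ(c) = g.
Hence στ = [h e b d a c f g].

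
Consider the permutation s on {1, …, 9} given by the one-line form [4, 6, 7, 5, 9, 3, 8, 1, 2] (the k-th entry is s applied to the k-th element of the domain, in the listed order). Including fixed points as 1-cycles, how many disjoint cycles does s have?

1

The cycle decomposition is (1 4 5 9 2 6 3 7 8), which has 1 cycle (counting 1-cycles).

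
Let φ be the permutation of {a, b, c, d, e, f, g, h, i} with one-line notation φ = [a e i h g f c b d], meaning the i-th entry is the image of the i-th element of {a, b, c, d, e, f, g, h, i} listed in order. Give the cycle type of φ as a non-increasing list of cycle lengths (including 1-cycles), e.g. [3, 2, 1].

The disjoint cycles are (a)(b e g c i d h)(f), with lengths 7, 1, 1 in non-increasing order.

[7, 1, 1]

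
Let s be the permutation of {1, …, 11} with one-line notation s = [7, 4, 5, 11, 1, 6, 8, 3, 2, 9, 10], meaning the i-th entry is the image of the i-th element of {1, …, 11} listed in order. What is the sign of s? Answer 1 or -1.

1

In disjoint-cycle form the cycle lengths are 5, 5, 1.
A cycle of length ℓ contributes ℓ−1 transpositions, so s is a product of 4 + 4 = 8 transpositions — even.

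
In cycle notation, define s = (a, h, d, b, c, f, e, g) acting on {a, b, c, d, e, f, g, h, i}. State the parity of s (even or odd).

The cycle lengths are 8, 1.
A cycle is odd iff its length is even; s has 1 even-length cycle, so sgn(s) = (−1)^1 and s is odd.

odd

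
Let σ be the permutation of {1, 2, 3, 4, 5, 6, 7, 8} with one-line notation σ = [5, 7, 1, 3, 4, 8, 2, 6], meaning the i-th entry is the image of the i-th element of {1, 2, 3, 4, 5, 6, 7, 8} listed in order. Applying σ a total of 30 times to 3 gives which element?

Tracing 3 → 1 → … returns to 3 after 4 steps, so 3 lies in a 4-cycle (1 5 4 3).
On a 4-cycle, σ^4 is the identity, so σ^30 = σ^2 there (30 ≡ 2 mod 4).
Advancing 2 steps from 3: 3 → 1 → 5.

5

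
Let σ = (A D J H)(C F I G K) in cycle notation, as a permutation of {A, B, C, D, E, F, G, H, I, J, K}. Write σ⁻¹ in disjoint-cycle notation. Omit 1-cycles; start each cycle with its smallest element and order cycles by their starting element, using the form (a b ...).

Inverting a permutation written in cycle notation just reverses the order within every cycle.
Reversing each cycle of σ and rotating so the smallest element leads gives (A H J D)(C K G I F).

(A H J D)(C K G I F)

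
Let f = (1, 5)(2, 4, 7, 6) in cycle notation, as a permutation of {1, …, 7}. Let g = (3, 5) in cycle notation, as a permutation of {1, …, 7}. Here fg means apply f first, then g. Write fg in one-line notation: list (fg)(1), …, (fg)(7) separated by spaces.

Chase each element through f then g: 1 → 5 → 3; 2 → 4 → 4; 3 → 3 → 5; 4 → 7 → 7; 5 → 1 → 1; 6 → 2 → 2; 7 → 6 → 6.
So fg in one-line form is 3 4 5 7 1 2 6.

3 4 5 7 1 2 6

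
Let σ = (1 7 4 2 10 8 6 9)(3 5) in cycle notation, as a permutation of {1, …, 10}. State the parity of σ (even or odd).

The cycle lengths are 8, 2.
A cycle is odd iff its length is even; σ has 2 even-length cycles, so sgn(σ) = (−1)^2 and σ is even.

even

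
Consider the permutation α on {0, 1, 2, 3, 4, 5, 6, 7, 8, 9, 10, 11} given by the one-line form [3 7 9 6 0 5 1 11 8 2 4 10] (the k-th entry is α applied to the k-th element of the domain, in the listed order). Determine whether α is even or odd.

even

In disjoint-cycle form the cycle lengths are 8, 2, 1, 1.
A cycle of length ℓ contributes ℓ−1 transpositions, so α is a product of 7 + 1 = 8 transpositions — even.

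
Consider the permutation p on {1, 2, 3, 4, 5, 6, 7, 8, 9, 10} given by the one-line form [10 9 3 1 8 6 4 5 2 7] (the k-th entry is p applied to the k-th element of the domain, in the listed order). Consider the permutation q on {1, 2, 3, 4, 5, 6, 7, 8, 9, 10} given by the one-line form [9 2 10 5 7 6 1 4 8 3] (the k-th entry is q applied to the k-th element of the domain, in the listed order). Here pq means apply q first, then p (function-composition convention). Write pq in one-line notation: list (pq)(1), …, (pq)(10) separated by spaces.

(pq)(x) = p(q(x)). Computing each image: p(q(1)) = p(9) = 2, p(q(2)) = p(2) = 9, p(q(3)) = p(10) = 7, p(q(4)) = p(5) = 8, p(q(5)) = p(7) = 4, p(q(6)) = p(6) = 6, p(q(7)) = p(1) = 10, p(q(8)) = p(4) = 1, p(q(9)) = p(8) = 5, p(q(10)) = p(3) = 3.
Hence pq = [2 9 7 8 4 6 10 1 5 3].

2 9 7 8 4 6 10 1 5 3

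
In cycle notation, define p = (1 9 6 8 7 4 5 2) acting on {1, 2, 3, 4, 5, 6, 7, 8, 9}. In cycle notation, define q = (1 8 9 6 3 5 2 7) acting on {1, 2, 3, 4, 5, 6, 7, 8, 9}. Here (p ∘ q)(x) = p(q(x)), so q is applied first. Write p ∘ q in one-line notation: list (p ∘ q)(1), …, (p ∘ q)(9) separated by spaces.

(p ∘ q)(x) = p(q(x)). Computing each image: p(q(1)) = p(8) = 7, p(q(2)) = p(7) = 4, p(q(3)) = p(5) = 2, p(q(4)) = p(4) = 5, p(q(5)) = p(2) = 1, p(q(6)) = p(3) = 3, p(q(7)) = p(1) = 9, p(q(8)) = p(9) = 6, p(q(9)) = p(6) = 8.
Hence p ∘ q = [7 4 2 5 1 3 9 6 8].

7 4 2 5 1 3 9 6 8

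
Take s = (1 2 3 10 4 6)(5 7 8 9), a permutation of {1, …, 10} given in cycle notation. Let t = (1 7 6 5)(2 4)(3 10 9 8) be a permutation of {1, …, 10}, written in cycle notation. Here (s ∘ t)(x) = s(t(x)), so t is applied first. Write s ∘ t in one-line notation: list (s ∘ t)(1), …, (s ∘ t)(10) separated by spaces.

8 6 4 3 2 7 1 10 9 5

Chase each element through t then s: 1 → 7 → 8; 2 → 4 → 6; 3 → 10 → 4; 4 → 2 → 3; 5 → 1 → 2; 6 → 5 → 7; 7 → 6 → 1; 8 → 3 → 10; 9 → 8 → 9; 10 → 9 → 5.
So s ∘ t in one-line form is 8 6 4 3 2 7 1 10 9 5.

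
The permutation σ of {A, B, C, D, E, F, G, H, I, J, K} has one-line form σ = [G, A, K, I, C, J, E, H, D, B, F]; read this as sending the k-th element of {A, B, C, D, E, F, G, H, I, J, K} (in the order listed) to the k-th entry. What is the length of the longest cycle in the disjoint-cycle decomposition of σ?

8

Decomposing into disjoint cycles gives (A, G, E, C, K, F, J, B)(D, I); the longest has length 8.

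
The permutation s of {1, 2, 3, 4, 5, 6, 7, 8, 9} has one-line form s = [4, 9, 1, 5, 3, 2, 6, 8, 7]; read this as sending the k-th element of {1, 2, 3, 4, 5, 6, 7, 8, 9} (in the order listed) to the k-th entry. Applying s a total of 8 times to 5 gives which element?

Tracing 5 → 3 → … returns to 5 after 4 steps, so 5 lies in a 4-cycle (1 4 5 3).
Since the cycle has length 4, s^8 acts on it the same as s^0 (8 mod 4 = 0).
So s^8(5) = 5.

5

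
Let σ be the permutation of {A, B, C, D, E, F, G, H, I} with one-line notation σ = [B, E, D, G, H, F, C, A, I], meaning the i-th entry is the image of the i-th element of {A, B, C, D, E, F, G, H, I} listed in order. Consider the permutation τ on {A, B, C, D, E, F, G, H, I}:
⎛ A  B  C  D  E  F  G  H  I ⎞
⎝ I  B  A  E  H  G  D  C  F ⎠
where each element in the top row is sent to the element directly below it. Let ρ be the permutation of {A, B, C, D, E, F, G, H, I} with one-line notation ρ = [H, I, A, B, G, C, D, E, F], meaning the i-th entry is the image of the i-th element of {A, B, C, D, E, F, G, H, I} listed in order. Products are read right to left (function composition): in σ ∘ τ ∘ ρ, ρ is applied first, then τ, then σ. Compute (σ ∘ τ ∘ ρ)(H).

A

Chase H: ρ(H) = E; τ(E) = H; σ(H) = A. Hence (σ ∘ τ ∘ ρ)(H) = A.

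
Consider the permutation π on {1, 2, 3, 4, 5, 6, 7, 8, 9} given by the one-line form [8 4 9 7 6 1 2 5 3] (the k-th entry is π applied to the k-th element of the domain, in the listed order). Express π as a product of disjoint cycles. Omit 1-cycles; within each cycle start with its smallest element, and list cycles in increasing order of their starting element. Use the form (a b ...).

Start at 1 and follow images: 1 → 8 → 5 → 6 → 1, giving the cycle (1 8 5 6).
Continuing from each remaining unvisited element yields (1 8 5 6)(2 4 7)(3 9).

(1 8 5 6)(2 4 7)(3 9)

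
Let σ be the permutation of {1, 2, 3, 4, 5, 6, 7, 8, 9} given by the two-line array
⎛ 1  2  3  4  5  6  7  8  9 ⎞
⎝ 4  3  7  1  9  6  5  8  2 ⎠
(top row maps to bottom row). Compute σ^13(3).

9

Tracing 3 → 7 → … returns to 3 after 5 steps, so 3 lies in a 5-cycle (2, 3, 7, 5, 9).
On a 5-cycle, σ^5 is the identity, so σ^13 = σ^3 there (13 ≡ 3 mod 5).
Advancing 3 steps from 3: 3 → 7 → 5 → 9.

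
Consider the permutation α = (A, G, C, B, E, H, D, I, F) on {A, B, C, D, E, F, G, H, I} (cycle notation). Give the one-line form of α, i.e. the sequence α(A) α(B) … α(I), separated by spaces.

G E B I H A C D F

Each element maps to the next entry in its cycle (wrapping to the front): A→G, B→E, C→B, D→I, E→H, F→A, G→C, H→D, I→F.
So the one-line form is G E B I H A C D F.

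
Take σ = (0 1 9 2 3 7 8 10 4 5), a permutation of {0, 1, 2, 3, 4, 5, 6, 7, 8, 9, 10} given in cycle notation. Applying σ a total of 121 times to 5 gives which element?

5 lies in the 10-cycle (0 1 9 2 3 7 8 10 4 5).
Since the cycle has length 10, σ^121 acts on it the same as σ^1 (121 mod 10 = 1).
Advancing 1 step from 5: 5 → 0.

0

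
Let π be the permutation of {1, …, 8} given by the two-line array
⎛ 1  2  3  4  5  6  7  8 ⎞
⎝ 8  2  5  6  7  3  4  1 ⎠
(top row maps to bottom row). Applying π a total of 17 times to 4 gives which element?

3

Tracing 4 → 6 → … returns to 4 after 5 steps, so 4 lies in a 5-cycle (3, 5, 7, 4, 6).
Powers repeat with period 5 on this cycle, and 17 mod 5 = 2, so π^17(4) = π^2(4).
Stepping 2 places around the cycle: 4 → 6 → 3.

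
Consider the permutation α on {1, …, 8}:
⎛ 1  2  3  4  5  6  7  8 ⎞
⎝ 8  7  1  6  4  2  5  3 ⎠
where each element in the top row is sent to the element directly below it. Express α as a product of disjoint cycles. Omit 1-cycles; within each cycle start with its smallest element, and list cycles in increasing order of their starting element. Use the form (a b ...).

Iterating α from 1 gives 1 → 8 → 3 → 1; that is the 3-cycle (1 8 3).
Continuing from each remaining unvisited element yields (1 8 3)(2 7 5 4 6).

(1 8 3)(2 7 5 4 6)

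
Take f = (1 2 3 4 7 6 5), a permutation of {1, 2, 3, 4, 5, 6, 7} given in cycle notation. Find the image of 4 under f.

7

In the cycle (1 2 3 4 7 6 5), 4 is followed by 7, so f(4) = 7.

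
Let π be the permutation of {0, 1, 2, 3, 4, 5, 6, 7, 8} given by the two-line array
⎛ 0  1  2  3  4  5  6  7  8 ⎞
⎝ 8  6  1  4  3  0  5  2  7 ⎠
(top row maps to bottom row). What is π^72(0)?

7

Tracing 0 → 8 → … returns to 0 after 7 steps, so 0 lies in a 7-cycle (0 8 7 2 1 6 5).
Powers repeat with period 7 on this cycle, and 72 mod 7 = 2, so π^72(0) = π^2(0).
Stepping 2 places around the cycle: 0 → 8 → 7.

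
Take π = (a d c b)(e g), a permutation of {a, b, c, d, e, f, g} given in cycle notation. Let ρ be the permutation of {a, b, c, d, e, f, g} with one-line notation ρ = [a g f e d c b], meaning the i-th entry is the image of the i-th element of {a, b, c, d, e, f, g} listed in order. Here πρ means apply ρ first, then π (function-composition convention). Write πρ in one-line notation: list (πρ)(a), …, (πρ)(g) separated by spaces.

For each element, apply ρ then π: a → a → d; b → g → e; c → f → f; d → e → g; e → d → c; f → c → b; g → b → a.
Collecting the images, πρ = [d e f g c b a].

d e f g c b a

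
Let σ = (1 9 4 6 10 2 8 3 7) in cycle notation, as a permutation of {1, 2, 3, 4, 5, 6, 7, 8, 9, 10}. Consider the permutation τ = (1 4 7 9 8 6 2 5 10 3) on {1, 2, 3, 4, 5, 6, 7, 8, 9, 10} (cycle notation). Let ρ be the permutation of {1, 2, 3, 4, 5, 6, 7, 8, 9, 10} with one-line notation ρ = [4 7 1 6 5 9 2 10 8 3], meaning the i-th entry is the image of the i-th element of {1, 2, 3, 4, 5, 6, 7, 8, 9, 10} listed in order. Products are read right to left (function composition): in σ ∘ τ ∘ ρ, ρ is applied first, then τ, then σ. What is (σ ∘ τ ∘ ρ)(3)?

Apply the permutations in order: ρ(3) = 1, then τ(1) = 4, then σ(4) = 6. So (σ ∘ τ ∘ ρ)(3) = 6.

6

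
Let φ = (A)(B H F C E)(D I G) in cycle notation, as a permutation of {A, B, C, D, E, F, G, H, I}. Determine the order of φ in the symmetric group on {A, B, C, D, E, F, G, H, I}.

15

The disjoint cycles have lengths 5, 3, 1.
Since disjoint cycles commute, ord(φ) = lcm(5, 3) = 15.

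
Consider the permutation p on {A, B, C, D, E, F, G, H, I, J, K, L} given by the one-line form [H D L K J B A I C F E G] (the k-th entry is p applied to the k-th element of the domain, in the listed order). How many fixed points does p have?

0

No element satisfies p(x) = x, so there are 0 fixed points.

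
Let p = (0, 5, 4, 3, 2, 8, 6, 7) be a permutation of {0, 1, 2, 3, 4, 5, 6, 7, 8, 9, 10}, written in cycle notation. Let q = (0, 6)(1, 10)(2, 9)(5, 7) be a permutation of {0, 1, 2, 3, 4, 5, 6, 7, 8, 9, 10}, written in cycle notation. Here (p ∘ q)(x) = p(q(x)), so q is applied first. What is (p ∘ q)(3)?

2

q(3) = 3, then p(3) = 2; composing gives (p ∘ q)(3) = 2.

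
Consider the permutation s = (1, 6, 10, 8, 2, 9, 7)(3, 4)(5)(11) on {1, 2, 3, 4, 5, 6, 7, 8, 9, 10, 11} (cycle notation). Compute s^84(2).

2 lies in the 7-cycle (1, 6, 10, 8, 2, 9, 7).
Since the cycle has length 7, s^84 acts on it the same as s^0 (84 mod 7 = 0).
So s^84(2) = 2.

2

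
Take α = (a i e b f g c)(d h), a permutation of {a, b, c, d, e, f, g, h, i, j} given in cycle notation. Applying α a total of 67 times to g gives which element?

g lies in the 7-cycle (a i e b f g c).
Powers repeat with period 7 on this cycle, and 67 mod 7 = 4, so α^67(g) = α^4(g).
Stepping 4 places around the cycle: g → c → a → i → e.

e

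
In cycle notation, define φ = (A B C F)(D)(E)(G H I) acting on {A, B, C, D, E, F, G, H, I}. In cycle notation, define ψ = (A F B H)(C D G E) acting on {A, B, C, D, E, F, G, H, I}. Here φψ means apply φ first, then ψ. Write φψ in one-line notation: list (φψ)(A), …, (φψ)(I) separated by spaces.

For each element, apply φ then ψ: A → B → H; B → C → D; C → F → B; D → D → G; E → E → C; F → A → F; G → H → A; H → I → I; I → G → E.
Collecting the images, φψ = [H D B G C F A I E].

H D B G C F A I E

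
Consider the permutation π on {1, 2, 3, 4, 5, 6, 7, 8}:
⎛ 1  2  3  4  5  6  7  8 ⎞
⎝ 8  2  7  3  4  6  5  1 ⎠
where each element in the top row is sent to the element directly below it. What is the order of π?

4

Decomposing into disjoint cycles gives cycle lengths 4, 2, 1, 1.
Since disjoint cycles commute, ord(π) = lcm(4, 2) = 4.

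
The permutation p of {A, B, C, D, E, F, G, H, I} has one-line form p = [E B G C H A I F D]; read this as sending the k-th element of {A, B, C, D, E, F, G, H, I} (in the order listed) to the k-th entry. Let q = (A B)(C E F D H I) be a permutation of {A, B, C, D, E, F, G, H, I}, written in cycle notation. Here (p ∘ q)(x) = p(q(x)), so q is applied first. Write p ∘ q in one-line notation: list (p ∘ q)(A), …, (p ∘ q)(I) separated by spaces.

B E H F A C I D G

Chase each element through q then p: A → B → B; B → A → E; C → E → H; D → H → F; E → F → A; F → D → C; G → G → I; H → I → D; I → C → G.
Collecting the images, p ∘ q = [B E H F A C I D G].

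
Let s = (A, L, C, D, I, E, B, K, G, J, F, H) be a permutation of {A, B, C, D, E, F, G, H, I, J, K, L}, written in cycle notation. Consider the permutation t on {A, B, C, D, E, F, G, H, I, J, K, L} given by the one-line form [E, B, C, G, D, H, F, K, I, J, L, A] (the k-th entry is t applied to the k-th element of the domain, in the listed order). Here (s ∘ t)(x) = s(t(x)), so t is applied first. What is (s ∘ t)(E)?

First apply t: t(E) = D, then s(D) = I. Thus (s ∘ t)(E) = I.

I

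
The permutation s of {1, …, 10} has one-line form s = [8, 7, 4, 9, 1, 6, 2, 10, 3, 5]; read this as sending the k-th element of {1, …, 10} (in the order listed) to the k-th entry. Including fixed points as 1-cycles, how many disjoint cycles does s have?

4

The cycle decomposition is (1, 8, 10, 5)(2, 7)(3, 4, 9)(6), which has 4 cycles (counting 1-cycles).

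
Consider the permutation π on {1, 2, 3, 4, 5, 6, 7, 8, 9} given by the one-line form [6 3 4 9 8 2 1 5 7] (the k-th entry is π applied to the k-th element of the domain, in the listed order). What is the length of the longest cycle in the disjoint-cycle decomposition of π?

Decomposing into disjoint cycles gives (1 6 2 3 4 9 7)(5 8); the longest has length 7.

7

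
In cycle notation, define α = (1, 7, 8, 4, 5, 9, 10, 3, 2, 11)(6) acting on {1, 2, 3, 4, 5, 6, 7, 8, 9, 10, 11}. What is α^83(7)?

7 lies in the 10-cycle (1, 7, 8, 4, 5, 9, 10, 3, 2, 11).
Since the cycle has length 10, α^83 acts on it the same as α^3 (83 mod 10 = 3).
Advancing 3 steps from 7: 7 → 8 → 4 → 5.

5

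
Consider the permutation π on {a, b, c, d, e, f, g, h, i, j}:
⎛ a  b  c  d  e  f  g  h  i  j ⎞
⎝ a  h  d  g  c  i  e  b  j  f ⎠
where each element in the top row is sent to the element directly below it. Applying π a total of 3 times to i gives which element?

Tracing i → j → … returns to i after 3 steps, so i lies in a 3-cycle (f i j).
On a 3-cycle, π^3 is the identity, so π^3 = π^0 there (3 ≡ 0 mod 3).
So π^3(i) = i.

i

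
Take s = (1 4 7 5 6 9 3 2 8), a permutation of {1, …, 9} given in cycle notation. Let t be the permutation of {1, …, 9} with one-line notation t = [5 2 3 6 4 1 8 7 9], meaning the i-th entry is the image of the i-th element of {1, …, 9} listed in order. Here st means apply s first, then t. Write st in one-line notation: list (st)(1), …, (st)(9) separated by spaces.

6 7 2 8 1 9 4 5 3

Chase each element through s then t: 1 → 4 → 6; 2 → 8 → 7; 3 → 2 → 2; 4 → 7 → 8; 5 → 6 → 1; 6 → 9 → 9; 7 → 5 → 4; 8 → 1 → 5; 9 → 3 → 3.
So st in one-line form is 6 7 2 8 1 9 4 5 3.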